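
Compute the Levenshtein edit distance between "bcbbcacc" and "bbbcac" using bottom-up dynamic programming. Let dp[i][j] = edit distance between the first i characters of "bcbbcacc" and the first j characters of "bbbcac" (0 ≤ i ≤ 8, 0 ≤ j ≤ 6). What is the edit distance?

   ''  b  b  b  c  a  c
''  0  1  2  3  4  5  6
 b  1  0  1  2  3  4  5
 c  2  1  1  2  2  3  4
 b  3  2  1  1  2  3  4
 b  4  3  2  1  2  3  4
 c  5  4  3  2  1  2  3
 a  6  5  4  3  2  1  2
 c  7  6  5  4  3  2  1
 c  8  7  6  5  4  3  2

2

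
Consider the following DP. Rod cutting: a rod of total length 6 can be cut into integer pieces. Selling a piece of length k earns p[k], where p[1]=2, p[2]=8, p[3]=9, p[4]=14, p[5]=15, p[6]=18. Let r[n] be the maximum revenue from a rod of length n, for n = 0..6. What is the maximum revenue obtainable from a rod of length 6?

24

   n    0    1    2    3    4    5    6
r[n]    0    2    8   10   16   18   24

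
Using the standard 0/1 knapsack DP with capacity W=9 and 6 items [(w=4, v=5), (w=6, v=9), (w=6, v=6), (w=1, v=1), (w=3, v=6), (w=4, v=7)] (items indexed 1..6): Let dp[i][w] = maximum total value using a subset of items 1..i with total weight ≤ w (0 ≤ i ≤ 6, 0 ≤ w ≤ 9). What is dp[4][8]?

i\w   0   1   2   3   4   5   6   7   8   9
  0   0   0   0   0   0   0   0   0   0   0
  1   0   0   0   0   5   5   5   5   5   5
  2   0   0   0   0   5   5   9   9   9   9
  3   0   0   0   0   5   5   9   9   9   9
  4   0   1   1   1   5   6   9  10  10  10
  5   0   1   1   6   7   7   9  11  12  15
  6   0   1   1   6   7   8   9  13  14  15

10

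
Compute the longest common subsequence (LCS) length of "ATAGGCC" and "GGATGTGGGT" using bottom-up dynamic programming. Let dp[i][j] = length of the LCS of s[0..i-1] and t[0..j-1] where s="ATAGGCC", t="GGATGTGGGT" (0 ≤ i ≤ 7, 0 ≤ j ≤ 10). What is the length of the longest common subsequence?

4

   ''  G  G  A  T  G  T  G  G  G  T
''  0  0  0  0  0  0  0  0  0  0  0
 A  0  0  0  1  1  1  1  1  1  1  1
 T  0  0  0  1  2  2  2  2  2  2  2
 A  0  0  0  1  2  2  2  2  2  2  2
 G  0  1  1  1  2  3  3  3  3  3  3
 G  0  1  2  2  2  3  3  4  4  4  4
 C  0  1  2  2  2  3  3  4  4  4  4
 C  0  1  2  2  2  3  3  4  4  4  4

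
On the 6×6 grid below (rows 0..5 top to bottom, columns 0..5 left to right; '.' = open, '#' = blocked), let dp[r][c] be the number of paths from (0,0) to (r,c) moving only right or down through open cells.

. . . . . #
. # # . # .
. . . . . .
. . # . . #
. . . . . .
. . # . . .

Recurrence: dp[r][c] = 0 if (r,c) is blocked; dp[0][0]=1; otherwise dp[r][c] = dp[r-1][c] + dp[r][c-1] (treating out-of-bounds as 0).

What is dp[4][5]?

9

r\c   0   1   2   3   4   5
  0   1   1   1   1   1   0
  1   1   0   0   1   0   0
  2   1   1   1   2   2   2
  3   1   2   0   2   4   0
  4   1   3   3   5   9   9
  5   1   4   0   5  14  23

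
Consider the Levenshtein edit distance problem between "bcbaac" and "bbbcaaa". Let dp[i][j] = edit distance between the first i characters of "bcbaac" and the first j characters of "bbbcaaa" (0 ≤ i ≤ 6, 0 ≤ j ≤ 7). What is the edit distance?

   ''  b  b  b  c  a  a  a
''  0  1  2  3  4  5  6  7
 b  1  0  1  2  3  4  5  6
 c  2  1  1  2  2  3  4  5
 b  3  2  1  1  2  3  4  5
 a  4  3  2  2  2  2  3  4
 a  5  4  3  3  3  2  2  3
 c  6  5  4  4  3  3  3  3

3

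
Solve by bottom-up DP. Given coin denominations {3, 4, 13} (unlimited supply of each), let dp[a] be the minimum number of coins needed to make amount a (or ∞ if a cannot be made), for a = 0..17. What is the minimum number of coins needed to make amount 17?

 a  0  1  2  3  4  5  6  7  8  9 10 11 12 13 14 15 16 17
dp  0  -  -  1  1  -  2  2  2  3  3  3  3  1  4  4  2  2
(- denotes ∞ / unreachable)

2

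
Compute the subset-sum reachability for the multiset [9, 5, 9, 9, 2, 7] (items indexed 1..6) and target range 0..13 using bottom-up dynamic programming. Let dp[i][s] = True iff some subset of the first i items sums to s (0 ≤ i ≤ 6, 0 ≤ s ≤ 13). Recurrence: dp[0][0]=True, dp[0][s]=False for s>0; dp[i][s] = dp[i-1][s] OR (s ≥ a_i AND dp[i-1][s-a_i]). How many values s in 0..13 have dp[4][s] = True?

i\s   0   1   2   3   4   5   6   7   8   9  10  11  12  13
  0   T   F   F   F   F   F   F   F   F   F   F   F   F   F
  1   T   F   F   F   F   F   F   F   F   T   F   F   F   F
  2   T   F   F   F   F   T   F   F   F   T   F   F   F   F
  3   T   F   F   F   F   T   F   F   F   T   F   F   F   F
  4   T   F   F   F   F   T   F   F   F   T   F   F   F   F
  5   T   F   T   F   F   T   F   T   F   T   F   T   F   F
  6   T   F   T   F   F   T   F   T   F   T   F   T   T   F

3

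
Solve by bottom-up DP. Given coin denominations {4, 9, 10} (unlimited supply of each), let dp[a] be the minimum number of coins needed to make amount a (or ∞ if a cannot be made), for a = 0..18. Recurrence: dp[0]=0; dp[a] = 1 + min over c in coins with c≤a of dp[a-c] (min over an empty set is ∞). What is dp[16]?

4

 a  0  1  2  3  4  5  6  7  8  9 10 11 12 13 14 15 16 17 18
dp  0  -  -  -  1  -  -  -  2  1  1  -  3  2  2  -  4  3  2
(- denotes ∞ / unreachable)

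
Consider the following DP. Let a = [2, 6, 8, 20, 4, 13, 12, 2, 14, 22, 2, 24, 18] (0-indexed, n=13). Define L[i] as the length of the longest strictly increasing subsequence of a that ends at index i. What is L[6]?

   i    0    1    2    3    4    5    6    7    8    9   10   11   12
a[i]    2    6    8   20    4   13   12    2   14   22    2   24   18
L[i]    1    2    3    4    2    4    4    1    5    6    1    7    6

4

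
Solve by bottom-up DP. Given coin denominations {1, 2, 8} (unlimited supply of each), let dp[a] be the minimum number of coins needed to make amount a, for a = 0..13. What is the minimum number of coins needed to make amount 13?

4

 a  0  1  2  3  4  5  6  7  8  9 10 11 12 13
dp  0  1  1  2  2  3  3  4  1  2  2  3  3  4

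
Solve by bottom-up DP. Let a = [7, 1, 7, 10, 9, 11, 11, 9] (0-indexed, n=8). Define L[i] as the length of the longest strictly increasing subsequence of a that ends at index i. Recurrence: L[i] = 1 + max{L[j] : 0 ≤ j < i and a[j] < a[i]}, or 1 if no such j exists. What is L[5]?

   i    0    1    2    3    4    5    6    7
a[i]    7    1    7   10    9   11   11    9
L[i]    1    1    2    3    3    4    4    3

4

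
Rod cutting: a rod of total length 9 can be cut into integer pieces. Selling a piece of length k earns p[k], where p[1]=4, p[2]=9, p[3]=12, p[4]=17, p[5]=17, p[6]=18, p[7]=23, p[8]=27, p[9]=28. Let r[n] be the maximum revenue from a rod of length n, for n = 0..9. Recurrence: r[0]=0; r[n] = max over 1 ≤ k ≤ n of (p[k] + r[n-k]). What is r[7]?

31

   n    0    1    2    3    4    5    6    7    8    9
r[n]    0    4    9   13   18   22   27   31   36   40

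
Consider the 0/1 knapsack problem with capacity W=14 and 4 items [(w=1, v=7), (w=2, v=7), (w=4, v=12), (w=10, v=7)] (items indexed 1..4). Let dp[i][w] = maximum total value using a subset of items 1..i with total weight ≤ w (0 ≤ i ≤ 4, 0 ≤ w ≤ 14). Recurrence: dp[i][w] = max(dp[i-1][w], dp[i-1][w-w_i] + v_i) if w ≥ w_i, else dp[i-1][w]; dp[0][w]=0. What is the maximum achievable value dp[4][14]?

26

i\w   0   1   2   3   4   5   6   7   8   9  10  11  12  13  14
  0   0   0   0   0   0   0   0   0   0   0   0   0   0   0   0
  1   0   7   7   7   7   7   7   7   7   7   7   7   7   7   7
  2   0   7   7  14  14  14  14  14  14  14  14  14  14  14  14
  3   0   7   7  14  14  19  19  26  26  26  26  26  26  26  26
  4   0   7   7  14  14  19  19  26  26  26  26  26  26  26  26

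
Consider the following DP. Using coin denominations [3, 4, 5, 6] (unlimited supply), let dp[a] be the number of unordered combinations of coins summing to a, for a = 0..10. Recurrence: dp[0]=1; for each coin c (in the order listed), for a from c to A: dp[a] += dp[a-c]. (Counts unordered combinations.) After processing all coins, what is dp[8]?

2

after  coin     0     1     2     3     4     5     6     7     8     9    10
          3     1     0     0     1     0     0     1     0     0     1     0
          4     1     0     0     1     1     0     1     1     1     1     1
          5     1     0     0     1     1     1     1     1     2     2     2
          6     1     0     0     1     1     1     2     1     2     3     3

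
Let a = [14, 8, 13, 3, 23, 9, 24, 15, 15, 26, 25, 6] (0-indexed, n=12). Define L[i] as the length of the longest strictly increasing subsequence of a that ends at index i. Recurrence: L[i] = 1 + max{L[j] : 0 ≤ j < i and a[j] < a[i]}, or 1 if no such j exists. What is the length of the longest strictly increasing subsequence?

   i    0    1    2    3    4    5    6    7    8    9   10   11
a[i]   14    8   13    3   23    9   24   15   15   26   25    6
L[i]    1    1    2    1    3    2    4    3    3    5    5    2

5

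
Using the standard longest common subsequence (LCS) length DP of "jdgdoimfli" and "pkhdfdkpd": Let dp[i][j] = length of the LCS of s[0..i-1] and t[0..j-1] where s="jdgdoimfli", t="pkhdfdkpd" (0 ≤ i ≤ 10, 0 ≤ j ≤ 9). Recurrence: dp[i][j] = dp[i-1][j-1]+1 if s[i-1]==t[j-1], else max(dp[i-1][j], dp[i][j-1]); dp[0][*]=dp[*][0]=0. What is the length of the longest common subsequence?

2

   ''  p  k  h  d  f  d  k  p  d
''  0  0  0  0  0  0  0  0  0  0
 j  0  0  0  0  0  0  0  0  0  0
 d  0  0  0  0  1  1  1  1  1  1
 g  0  0  0  0  1  1  1  1  1  1
 d  0  0  0  0  1  1  2  2  2  2
 o  0  0  0  0  1  1  2  2  2  2
 i  0  0  0  0  1  1  2  2  2  2
 m  0  0  0  0  1  1  2  2  2  2
 f  0  0  0  0  1  2  2  2  2  2
 l  0  0  0  0  1  2  2  2  2  2
 i  0  0  0  0  1  2  2  2  2  2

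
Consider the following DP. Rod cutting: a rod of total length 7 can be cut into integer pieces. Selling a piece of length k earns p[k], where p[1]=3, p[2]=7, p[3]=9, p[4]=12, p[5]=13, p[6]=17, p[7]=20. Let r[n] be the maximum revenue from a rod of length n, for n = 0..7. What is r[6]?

   n    0    1    2    3    4    5    6    7
r[n]    0    3    7   10   14   17   21   24

21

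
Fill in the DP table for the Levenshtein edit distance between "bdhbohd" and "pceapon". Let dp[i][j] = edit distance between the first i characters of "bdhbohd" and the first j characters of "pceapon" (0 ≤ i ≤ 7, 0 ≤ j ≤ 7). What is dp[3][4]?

   ''  p  c  e  a  p  o  n
''  0  1  2  3  4  5  6  7
 b  1  1  2  3  4  5  6  7
 d  2  2  2  3  4  5  6  7
 h  3  3  3  3  4  5  6  7
 b  4  4  4  4  4  5  6  7
 o  5  5  5  5  5  5  5  6
 h  6  6  6  6  6  6  6  6
 d  7  7  7  7  7  7  7  7

4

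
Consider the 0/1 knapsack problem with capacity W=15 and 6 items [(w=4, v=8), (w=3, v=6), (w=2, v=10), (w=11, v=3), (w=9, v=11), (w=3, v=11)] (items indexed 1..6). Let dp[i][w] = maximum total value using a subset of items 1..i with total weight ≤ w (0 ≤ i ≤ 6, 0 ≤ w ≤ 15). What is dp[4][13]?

i\w   0   1   2   3   4   5   6   7   8   9  10  11  12  13  14  15
  0   0   0   0   0   0   0   0   0   0   0   0   0   0   0   0   0
  1   0   0   0   0   8   8   8   8   8   8   8   8   8   8   8   8
  2   0   0   0   6   8   8   8  14  14  14  14  14  14  14  14  14
  3   0   0  10  10  10  16  18  18  18  24  24  24  24  24  24  24
  4   0   0  10  10  10  16  18  18  18  24  24  24  24  24  24  24
  5   0   0  10  10  10  16  18  18  18  24  24  24  24  24  27  29
  6   0   0  10  11  11  21  21  21  27  29  29  29  35  35  35  35

24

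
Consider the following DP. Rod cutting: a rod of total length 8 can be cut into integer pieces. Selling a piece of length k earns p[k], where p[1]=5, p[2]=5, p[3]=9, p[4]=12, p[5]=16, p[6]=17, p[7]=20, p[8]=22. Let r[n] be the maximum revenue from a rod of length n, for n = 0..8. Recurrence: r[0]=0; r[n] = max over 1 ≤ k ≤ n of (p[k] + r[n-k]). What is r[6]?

   n    0    1    2    3    4    5    6    7    8
r[n]    0    5   10   15   20   25   30   35   40

30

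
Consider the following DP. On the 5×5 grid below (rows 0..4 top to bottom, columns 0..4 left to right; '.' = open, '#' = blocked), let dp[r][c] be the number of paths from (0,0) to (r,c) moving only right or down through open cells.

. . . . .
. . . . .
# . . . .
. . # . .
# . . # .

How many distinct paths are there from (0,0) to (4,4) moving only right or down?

r\c   0   1   2   3   4
  0   1   1   1   1   1
  1   1   2   3   4   5
  2   0   2   5   9  14
  3   0   2   0   9  23
  4   0   2   2   0  23

23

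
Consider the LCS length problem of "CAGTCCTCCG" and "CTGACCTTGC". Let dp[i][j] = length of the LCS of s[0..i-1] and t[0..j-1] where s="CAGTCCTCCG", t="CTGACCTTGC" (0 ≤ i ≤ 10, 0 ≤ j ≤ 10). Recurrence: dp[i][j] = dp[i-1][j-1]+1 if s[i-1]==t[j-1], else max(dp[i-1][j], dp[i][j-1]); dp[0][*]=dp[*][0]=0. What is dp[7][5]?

   ''  C  T  G  A  C  C  T  T  G  C
''  0  0  0  0  0  0  0  0  0  0  0
 C  0  1  1  1  1  1  1  1  1  1  1
 A  0  1  1  1  2  2  2  2  2  2  2
 G  0  1  1  2  2  2  2  2  2  3  3
 T  0  1  2  2  2  2  2  3  3  3  3
 C  0  1  2  2  2  3  3  3  3  3  4
 C  0  1  2  2  2  3  4  4  4  4  4
 T  0  1  2  2  2  3  4  5  5  5  5
 C  0  1  2  2  2  3  4  5  5  5  6
 C  0  1  2  2  2  3  4  5  5  5  6
 G  0  1  2  3  3  3  4  5  5  6  6

3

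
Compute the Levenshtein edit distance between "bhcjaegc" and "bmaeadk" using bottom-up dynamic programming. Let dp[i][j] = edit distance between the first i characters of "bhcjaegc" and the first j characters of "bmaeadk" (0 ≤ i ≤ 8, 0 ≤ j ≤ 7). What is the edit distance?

   ''  b  m  a  e  a  d  k
''  0  1  2  3  4  5  6  7
 b  1  0  1  2  3  4  5  6
 h  2  1  1  2  3  4  5  6
 c  3  2  2  2  3  4  5  6
 j  4  3  3  3  3  4  5  6
 a  5  4  4  3  4  3  4  5
 e  6  5  5  4  3  4  4  5
 g  7  6  6  5  4  4  5  5
 c  8  7  7  6  5  5  5  6

6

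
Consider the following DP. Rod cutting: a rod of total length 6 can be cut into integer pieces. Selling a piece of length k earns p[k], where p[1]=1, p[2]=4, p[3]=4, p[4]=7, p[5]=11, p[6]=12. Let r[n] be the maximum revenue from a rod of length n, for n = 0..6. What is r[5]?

11

   n    0    1    2    3    4    5    6
r[n]    0    1    4    5    8   11   12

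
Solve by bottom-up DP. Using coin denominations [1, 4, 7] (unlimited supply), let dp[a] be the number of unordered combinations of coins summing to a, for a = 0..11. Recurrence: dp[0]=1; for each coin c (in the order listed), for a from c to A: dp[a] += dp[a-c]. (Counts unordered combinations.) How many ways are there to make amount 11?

after  coin     0     1     2     3     4     5     6     7     8     9    10    11
          1     1     1     1     1     1     1     1     1     1     1     1     1
          4     1     1     1     1     2     2     2     2     3     3     3     3
          7     1     1     1     1     2     2     2     3     4     4     4     5

5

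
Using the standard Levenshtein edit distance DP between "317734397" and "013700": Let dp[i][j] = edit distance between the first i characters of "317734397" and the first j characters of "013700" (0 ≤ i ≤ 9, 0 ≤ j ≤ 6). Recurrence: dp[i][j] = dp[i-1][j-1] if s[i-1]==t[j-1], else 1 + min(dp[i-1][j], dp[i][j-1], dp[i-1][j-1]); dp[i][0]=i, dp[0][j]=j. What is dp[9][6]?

   ''  0  1  3  7  0  0
''  0  1  2  3  4  5  6
 3  1  1  2  2  3  4  5
 1  2  2  1  2  3  4  5
 7  3  3  2  2  2  3  4
 7  4  4  3  3  2  3  4
 3  5  5  4  3  3  3  4
 4  6  6  5  4  4  4  4
 3  7  7  6  5  5  5  5
 9  8  8  7  6  6  6  6
 7  9  9  8  7  6  7  7

7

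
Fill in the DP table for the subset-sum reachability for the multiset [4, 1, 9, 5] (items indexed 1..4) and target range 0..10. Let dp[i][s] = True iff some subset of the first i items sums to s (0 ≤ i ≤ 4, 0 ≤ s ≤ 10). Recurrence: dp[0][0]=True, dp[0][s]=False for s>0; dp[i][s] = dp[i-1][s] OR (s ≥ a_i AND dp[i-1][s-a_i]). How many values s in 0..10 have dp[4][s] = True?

i\s   0   1   2   3   4   5   6   7   8   9  10
  0   T   F   F   F   F   F   F   F   F   F   F
  1   T   F   F   F   T   F   F   F   F   F   F
  2   T   T   F   F   T   T   F   F   F   F   F
  3   T   T   F   F   T   T   F   F   F   T   T
  4   T   T   F   F   T   T   T   F   F   T   T

7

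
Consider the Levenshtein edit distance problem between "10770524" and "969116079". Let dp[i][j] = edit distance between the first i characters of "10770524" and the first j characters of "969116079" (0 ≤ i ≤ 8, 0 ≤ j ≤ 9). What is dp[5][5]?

   ''  9  6  9  1  1  6  0  7  9
''  0  1  2  3  4  5  6  7  8  9
 1  1  1  2  3  3  4  5  6  7  8
 0  2  2  2  3  4  4  5  5  6  7
 7  3  3  3  3  4  5  5  6  5  6
 7  4  4  4  4  4  5  6  6  6  6
 0  5  5  5  5  5  5  6  6  7  7
 5  6  6  6  6  6  6  6  7  7  8
 2  7  7  7  7  7  7  7  7  8  8
 4  8  8  8  8  8  8  8  8  8  9

5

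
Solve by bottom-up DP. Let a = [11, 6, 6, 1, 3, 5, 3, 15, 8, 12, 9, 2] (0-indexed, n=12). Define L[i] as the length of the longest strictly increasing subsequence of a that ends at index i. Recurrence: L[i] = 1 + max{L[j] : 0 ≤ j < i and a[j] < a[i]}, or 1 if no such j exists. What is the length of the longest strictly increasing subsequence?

5

   i    0    1    2    3    4    5    6    7    8    9   10   11
a[i]   11    6    6    1    3    5    3   15    8   12    9    2
L[i]    1    1    1    1    2    3    2    4    4    5    5    2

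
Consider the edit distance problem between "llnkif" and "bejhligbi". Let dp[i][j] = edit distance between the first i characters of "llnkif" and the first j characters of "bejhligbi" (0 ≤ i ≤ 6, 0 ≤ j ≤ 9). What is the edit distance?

8

   ''  b  e  j  h  l  i  g  b  i
''  0  1  2  3  4  5  6  7  8  9
 l  1  1  2  3  4  4  5  6  7  8
 l  2  2  2  3  4  4  5  6  7  8
 n  3  3  3  3  4  5  5  6  7  8
 k  4  4  4  4  4  5  6  6  7  8
 i  5  5  5  5  5  5  5  6  7  7
 f  6  6  6  6  6  6  6  6  7  8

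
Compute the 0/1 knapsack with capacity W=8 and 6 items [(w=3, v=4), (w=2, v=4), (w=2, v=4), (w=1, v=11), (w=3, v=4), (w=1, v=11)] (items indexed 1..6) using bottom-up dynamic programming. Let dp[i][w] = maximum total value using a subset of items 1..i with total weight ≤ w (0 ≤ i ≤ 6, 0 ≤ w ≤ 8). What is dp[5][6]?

i\w   0   1   2   3   4   5   6   7   8
  0   0   0   0   0   0   0   0   0   0
  1   0   0   0   4   4   4   4   4   4
  2   0   0   4   4   4   8   8   8   8
  3   0   0   4   4   8   8   8  12  12
  4   0  11  11  15  15  19  19  19  23
  5   0  11  11  15  15  19  19  19  23
  6   0  11  22  22  26  26  30  30  30

19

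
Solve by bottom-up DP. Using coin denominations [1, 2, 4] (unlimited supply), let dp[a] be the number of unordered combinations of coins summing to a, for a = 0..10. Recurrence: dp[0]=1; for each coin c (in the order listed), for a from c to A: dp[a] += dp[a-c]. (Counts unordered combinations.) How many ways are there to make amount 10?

12

after  coin     0     1     2     3     4     5     6     7     8     9    10
          1     1     1     1     1     1     1     1     1     1     1     1
          2     1     1     2     2     3     3     4     4     5     5     6
          4     1     1     2     2     4     4     6     6     9     9    12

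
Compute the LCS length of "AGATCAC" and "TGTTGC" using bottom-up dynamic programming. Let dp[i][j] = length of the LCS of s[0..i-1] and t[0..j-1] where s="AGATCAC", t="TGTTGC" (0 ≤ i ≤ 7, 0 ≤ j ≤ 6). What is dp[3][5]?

   ''  T  G  T  T  G  C
''  0  0  0  0  0  0  0
 A  0  0  0  0  0  0  0
 G  0  0  1  1  1  1  1
 A  0  0  1  1  1  1  1
 T  0  1  1  2  2  2  2
 C  0  1  1  2  2  2  3
 A  0  1  1  2  2  2  3
 C  0  1  1  2  2  2  3

1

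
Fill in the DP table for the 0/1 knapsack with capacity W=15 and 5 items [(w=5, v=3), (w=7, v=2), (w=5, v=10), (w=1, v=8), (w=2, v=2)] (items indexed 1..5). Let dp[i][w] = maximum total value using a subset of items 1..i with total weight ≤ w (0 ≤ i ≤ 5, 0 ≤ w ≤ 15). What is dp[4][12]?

21

i\w   0   1   2   3   4   5   6   7   8   9  10  11  12  13  14  15
  0   0   0   0   0   0   0   0   0   0   0   0   0   0   0   0   0
  1   0   0   0   0   0   3   3   3   3   3   3   3   3   3   3   3
  2   0   0   0   0   0   3   3   3   3   3   3   3   5   5   5   5
  3   0   0   0   0   0  10  10  10  10  10  13  13  13  13  13  13
  4   0   8   8   8   8  10  18  18  18  18  18  21  21  21  21  21
  5   0   8   8  10  10  10  18  18  20  20  20  21  21  23  23  23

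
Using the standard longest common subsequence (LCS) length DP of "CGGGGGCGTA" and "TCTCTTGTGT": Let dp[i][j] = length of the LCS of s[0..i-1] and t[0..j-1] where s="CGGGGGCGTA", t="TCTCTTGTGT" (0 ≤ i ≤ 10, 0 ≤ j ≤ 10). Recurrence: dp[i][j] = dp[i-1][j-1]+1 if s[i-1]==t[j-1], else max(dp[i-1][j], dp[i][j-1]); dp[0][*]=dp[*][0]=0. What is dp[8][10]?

3

   ''  T  C  T  C  T  T  G  T  G  T
''  0  0  0  0  0  0  0  0  0  0  0
 C  0  0  1  1  1  1  1  1  1  1  1
 G  0  0  1  1  1  1  1  2  2  2  2
 G  0  0  1  1  1  1  1  2  2  3  3
 G  0  0  1  1  1  1  1  2  2  3  3
 G  0  0  1  1  1  1  1  2  2  3  3
 G  0  0  1  1  1  1  1  2  2  3  3
 C  0  0  1  1  2  2  2  2  2  3  3
 G  0  0  1  1  2  2  2  3  3  3  3
 T  0  1  1  2  2  3  3  3  4  4  4
 A  0  1  1  2  2  3  3  3  4  4  4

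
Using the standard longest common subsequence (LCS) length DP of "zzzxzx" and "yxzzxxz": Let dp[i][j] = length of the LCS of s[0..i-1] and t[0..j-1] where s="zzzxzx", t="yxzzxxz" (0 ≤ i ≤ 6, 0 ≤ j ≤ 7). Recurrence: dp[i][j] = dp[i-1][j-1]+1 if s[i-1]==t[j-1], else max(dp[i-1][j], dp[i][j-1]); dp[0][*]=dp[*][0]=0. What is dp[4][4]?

2

   ''  y  x  z  z  x  x  z
''  0  0  0  0  0  0  0  0
 z  0  0  0  1  1  1  1  1
 z  0  0  0  1  2  2  2  2
 z  0  0  0  1  2  2  2  3
 x  0  0  1  1  2  3  3  3
 z  0  0  1  2  2  3  3  4
 x  0  0  1  2  2  3  4  4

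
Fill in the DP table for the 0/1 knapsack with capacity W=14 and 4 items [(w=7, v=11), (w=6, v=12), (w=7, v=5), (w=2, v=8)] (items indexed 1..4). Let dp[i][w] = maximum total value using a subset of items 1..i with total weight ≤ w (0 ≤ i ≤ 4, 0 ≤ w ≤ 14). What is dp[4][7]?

12

i\w   0   1   2   3   4   5   6   7   8   9  10  11  12  13  14
  0   0   0   0   0   0   0   0   0   0   0   0   0   0   0   0
  1   0   0   0   0   0   0   0  11  11  11  11  11  11  11  11
  2   0   0   0   0   0   0  12  12  12  12  12  12  12  23  23
  3   0   0   0   0   0   0  12  12  12  12  12  12  12  23  23
  4   0   0   8   8   8   8  12  12  20  20  20  20  20  23  23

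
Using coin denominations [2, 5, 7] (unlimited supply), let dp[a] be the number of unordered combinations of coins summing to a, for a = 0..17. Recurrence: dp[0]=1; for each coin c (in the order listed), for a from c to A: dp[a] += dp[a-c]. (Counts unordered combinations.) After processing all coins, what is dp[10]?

after  coin     0     1     2     3     4     5     6     7     8     9    10    11    12    13    14    15    16    17
          2     1     0     1     0     1     0     1     0     1     0     1     0     1     0     1     0     1     0
          5     1     0     1     0     1     1     1     1     1     1     2     1     2     1     2     2     2     2
          7     1     0     1     0     1     1     1     2     1     2     2     2     3     2     4     3     4     4

2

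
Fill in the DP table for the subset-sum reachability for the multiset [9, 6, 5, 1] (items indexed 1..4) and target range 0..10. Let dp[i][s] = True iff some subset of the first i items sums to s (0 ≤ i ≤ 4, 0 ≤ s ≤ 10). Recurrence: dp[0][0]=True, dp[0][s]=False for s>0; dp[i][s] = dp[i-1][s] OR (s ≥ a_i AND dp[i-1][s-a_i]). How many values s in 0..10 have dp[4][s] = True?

7

i\s   0   1   2   3   4   5   6   7   8   9  10
  0   T   F   F   F   F   F   F   F   F   F   F
  1   T   F   F   F   F   F   F   F   F   T   F
  2   T   F   F   F   F   F   T   F   F   T   F
  3   T   F   F   F   F   T   T   F   F   T   F
  4   T   T   F   F   F   T   T   T   F   T   T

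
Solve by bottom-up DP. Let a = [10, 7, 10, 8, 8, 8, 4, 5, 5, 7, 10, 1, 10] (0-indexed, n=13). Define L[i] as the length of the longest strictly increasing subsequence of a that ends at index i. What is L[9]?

   i    0    1    2    3    4    5    6    7    8    9   10   11   12
a[i]   10    7   10    8    8    8    4    5    5    7   10    1   10
L[i]    1    1    2    2    2    2    1    2    2    3    4    1    4

3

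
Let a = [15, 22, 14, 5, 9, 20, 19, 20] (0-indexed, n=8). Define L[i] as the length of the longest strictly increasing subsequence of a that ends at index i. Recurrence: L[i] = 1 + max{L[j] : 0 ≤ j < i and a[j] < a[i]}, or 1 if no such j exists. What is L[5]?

3

   i    0    1    2    3    4    5    6    7
a[i]   15   22   14    5    9   20   19   20
L[i]    1    2    1    1    2    3    3    4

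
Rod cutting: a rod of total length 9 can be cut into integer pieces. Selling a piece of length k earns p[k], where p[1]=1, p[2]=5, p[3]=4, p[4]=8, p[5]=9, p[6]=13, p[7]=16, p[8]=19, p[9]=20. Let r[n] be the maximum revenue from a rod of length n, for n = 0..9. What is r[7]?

   n    0    1    2    3    4    5    6    7    8    9
r[n]    0    1    5    6   10   11   15   16   20   21

16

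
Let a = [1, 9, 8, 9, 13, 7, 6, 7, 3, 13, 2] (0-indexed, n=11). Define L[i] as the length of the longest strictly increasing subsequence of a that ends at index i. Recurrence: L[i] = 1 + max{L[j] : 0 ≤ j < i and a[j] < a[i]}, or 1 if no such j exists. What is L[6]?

2

   i    0    1    2    3    4    5    6    7    8    9   10
a[i]    1    9    8    9   13    7    6    7    3   13    2
L[i]    1    2    2    3    4    2    2    3    2    4    2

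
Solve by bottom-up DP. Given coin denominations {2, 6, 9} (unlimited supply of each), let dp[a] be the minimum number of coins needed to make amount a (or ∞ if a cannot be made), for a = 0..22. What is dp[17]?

3

 a  0  1  2  3  4  5  6  7  8  9 10 11 12 13 14 15 16 17 18 19 20 21 22
dp  0  -  1  -  2  -  1  -  2  1  3  2  2  3  3  2  4  3  2  4  3  3  4
(- denotes ∞ / unreachable)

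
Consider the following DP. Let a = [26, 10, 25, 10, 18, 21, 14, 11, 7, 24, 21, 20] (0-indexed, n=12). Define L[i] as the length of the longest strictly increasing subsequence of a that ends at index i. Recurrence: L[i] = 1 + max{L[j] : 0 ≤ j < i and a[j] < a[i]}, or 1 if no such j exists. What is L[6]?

   i    0    1    2    3    4    5    6    7    8    9   10   11
a[i]   26   10   25   10   18   21   14   11    7   24   21   20
L[i]    1    1    2    1    2    3    2    2    1    4    3    3

2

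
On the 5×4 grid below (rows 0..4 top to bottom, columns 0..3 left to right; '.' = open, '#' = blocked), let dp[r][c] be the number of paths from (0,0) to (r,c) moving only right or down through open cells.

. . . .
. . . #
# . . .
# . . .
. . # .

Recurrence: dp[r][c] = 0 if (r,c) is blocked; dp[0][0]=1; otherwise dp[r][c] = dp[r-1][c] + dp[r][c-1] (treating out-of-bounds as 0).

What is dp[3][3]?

12

r\c   0   1   2   3
  0   1   1   1   1
  1   1   2   3   0
  2   0   2   5   5
  3   0   2   7  12
  4   0   2   0  12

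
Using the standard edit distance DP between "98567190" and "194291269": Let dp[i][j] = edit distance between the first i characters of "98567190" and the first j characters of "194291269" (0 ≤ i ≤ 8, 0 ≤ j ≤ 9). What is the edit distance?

   ''  1  9  4  2  9  1  2  6  9
''  0  1  2  3  4  5  6  7  8  9
 9  1  1  1  2  3  4  5  6  7  8
 8  2  2  2  2  3  4  5  6  7  8
 5  3  3  3  3  3  4  5  6  7  8
 6  4  4  4  4  4  4  5  6  6  7
 7  5  5  5  5  5  5  5  6  7  7
 1  6  5  6  6  6  6  5  6  7  8
 9  7  6  5  6  7  6  6  6  7  7
 0  8  7  6  6  7  7  7  7  7  8

8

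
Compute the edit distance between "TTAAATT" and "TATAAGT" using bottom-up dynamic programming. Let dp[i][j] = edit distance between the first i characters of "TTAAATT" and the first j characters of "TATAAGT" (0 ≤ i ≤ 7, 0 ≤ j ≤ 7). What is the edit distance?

3

   ''  T  A  T  A  A  G  T
''  0  1  2  3  4  5  6  7
 T  1  0  1  2  3  4  5  6
 T  2  1  1  1  2  3  4  5
 A  3  2  1  2  1  2  3  4
 A  4  3  2  2  2  1  2  3
 A  5  4  3  3  2  2  2  3
 T  6  5  4  3  3  3  3  2
 T  7  6  5  4  4  4  4  3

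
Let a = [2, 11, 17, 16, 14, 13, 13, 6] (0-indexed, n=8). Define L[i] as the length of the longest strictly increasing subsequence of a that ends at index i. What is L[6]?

3

   i    0    1    2    3    4    5    6    7
a[i]    2   11   17   16   14   13   13    6
L[i]    1    2    3    3    3    3    3    2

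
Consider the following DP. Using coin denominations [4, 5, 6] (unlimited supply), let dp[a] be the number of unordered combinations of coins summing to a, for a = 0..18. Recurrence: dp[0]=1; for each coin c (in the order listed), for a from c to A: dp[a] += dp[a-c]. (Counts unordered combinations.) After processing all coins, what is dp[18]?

3

after  coin     0     1     2     3     4     5     6     7     8     9    10    11    12    13    14    15    16    17    18
          4     1     0     0     0     1     0     0     0     1     0     0     0     1     0     0     0     1     0     0
          5     1     0     0     0     1     1     0     0     1     1     1     0     1     1     1     1     1     1     1
          6     1     0     0     0     1     1     1     0     1     1     2     1     2     1     2     2     3     2     3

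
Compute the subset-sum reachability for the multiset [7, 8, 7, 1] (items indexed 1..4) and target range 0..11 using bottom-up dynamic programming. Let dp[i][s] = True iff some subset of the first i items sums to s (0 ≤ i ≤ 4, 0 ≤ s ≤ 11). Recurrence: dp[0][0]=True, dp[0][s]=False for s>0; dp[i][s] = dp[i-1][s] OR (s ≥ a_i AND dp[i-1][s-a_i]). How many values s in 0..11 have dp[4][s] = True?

5

i\s   0   1   2   3   4   5   6   7   8   9  10  11
  0   T   F   F   F   F   F   F   F   F   F   F   F
  1   T   F   F   F   F   F   F   T   F   F   F   F
  2   T   F   F   F   F   F   F   T   T   F   F   F
  3   T   F   F   F   F   F   F   T   T   F   F   F
  4   T   T   F   F   F   F   F   T   T   T   F   F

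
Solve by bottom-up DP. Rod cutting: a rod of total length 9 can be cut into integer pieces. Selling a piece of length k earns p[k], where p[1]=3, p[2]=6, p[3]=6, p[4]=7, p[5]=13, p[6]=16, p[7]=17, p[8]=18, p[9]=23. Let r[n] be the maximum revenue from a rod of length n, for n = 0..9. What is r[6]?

18

   n    0    1    2    3    4    5    6    7    8    9
r[n]    0    3    6    9   12   15   18   21   24   27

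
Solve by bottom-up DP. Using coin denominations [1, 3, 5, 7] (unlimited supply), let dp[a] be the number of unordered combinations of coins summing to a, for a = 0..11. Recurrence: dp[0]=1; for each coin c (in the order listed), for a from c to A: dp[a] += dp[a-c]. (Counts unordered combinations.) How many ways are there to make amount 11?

after  coin     0     1     2     3     4     5     6     7     8     9    10    11
          1     1     1     1     1     1     1     1     1     1     1     1     1
          3     1     1     1     2     2     2     3     3     3     4     4     4
          5     1     1     1     2     2     3     4     4     5     6     7     8
          7     1     1     1     2     2     3     4     5     6     7     9    10

10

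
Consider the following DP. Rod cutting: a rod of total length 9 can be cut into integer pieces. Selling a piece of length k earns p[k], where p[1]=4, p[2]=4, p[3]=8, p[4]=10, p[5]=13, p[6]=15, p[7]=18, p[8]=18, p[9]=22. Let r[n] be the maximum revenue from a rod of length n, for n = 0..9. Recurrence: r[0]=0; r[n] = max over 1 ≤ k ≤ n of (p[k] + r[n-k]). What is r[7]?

28

   n    0    1    2    3    4    5    6    7    8    9
r[n]    0    4    8   12   16   20   24   28   32   36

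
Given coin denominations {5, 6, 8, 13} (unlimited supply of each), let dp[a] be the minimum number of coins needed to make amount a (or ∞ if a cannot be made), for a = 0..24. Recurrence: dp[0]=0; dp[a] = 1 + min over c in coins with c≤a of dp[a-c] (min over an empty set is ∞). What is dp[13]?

 a  0  1  2  3  4  5  6  7  8  9 10 11 12 13 14 15 16 17 18 19 20 21 22 23 24
dp  0  -  -  -  -  1  1  -  1  -  2  2  2  1  2  3  2  3  2  2  3  2  3  3  3
(- denotes ∞ / unreachable)

1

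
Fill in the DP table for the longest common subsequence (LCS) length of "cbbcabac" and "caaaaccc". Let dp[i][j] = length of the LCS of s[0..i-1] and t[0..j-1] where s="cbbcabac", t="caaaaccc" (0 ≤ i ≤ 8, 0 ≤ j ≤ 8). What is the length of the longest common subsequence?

4

   ''  c  a  a  a  a  c  c  c
''  0  0  0  0  0  0  0  0  0
 c  0  1  1  1  1  1  1  1  1
 b  0  1  1  1  1  1  1  1  1
 b  0  1  1  1  1  1  1  1  1
 c  0  1  1  1  1  1  2  2  2
 a  0  1  2  2  2  2  2  2  2
 b  0  1  2  2  2  2  2  2  2
 a  0  1  2  3  3  3  3  3  3
 c  0  1  2  3  3  3  4  4  4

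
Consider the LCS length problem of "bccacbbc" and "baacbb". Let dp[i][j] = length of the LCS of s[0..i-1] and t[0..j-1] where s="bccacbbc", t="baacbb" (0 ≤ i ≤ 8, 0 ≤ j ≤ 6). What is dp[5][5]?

   ''  b  a  a  c  b  b
''  0  0  0  0  0  0  0
 b  0  1  1  1  1  1  1
 c  0  1  1  1  2  2  2
 c  0  1  1  1  2  2  2
 a  0  1  2  2  2  2  2
 c  0  1  2  2  3  3  3
 b  0  1  2  2  3  4  4
 b  0  1  2  2  3  4  5
 c  0  1  2  2  3  4  5

3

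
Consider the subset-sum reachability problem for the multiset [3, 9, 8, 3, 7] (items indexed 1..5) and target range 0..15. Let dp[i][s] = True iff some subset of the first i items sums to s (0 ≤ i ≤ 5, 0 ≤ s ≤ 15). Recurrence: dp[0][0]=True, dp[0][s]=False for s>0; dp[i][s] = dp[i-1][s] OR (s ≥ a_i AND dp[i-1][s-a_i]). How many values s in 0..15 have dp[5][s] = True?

12

i\s   0   1   2   3   4   5   6   7   8   9  10  11  12  13  14  15
  0   T   F   F   F   F   F   F   F   F   F   F   F   F   F   F   F
  1   T   F   F   T   F   F   F   F   F   F   F   F   F   F   F   F
  2   T   F   F   T   F   F   F   F   F   T   F   F   T   F   F   F
  3   T   F   F   T   F   F   F   F   T   T   F   T   T   F   F   F
  4   T   F   F   T   F   F   T   F   T   T   F   T   T   F   T   T
  5   T   F   F   T   F   F   T   T   T   T   T   T   T   T   T   T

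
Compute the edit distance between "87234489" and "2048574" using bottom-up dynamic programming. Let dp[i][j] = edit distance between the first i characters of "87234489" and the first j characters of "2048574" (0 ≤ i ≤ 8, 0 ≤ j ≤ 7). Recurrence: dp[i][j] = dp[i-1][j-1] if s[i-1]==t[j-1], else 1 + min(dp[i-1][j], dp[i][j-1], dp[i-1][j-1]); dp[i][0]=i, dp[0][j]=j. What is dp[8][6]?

6

   ''  2  0  4  8  5  7  4
''  0  1  2  3  4  5  6  7
 8  1  1  2  3  3  4  5  6
 7  2  2  2  3  4  4  4  5
 2  3  2  3  3  4  5  5  5
 3  4  3  3  4  4  5  6  6
 4  5  4  4  3  4  5  6  6
 4  6  5  5  4  4  5  6  6
 8  7  6  6  5  4  5  6  7
 9  8  7  7  6  5  5  6  7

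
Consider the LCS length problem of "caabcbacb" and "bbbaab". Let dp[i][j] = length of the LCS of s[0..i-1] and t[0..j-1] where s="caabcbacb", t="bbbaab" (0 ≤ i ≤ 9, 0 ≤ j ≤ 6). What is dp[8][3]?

   ''  b  b  b  a  a  b
''  0  0  0  0  0  0  0
 c  0  0  0  0  0  0  0
 a  0  0  0  0  1  1  1
 a  0  0  0  0  1  2  2
 b  0  1  1  1  1  2  3
 c  0  1  1  1  1  2  3
 b  0  1  2  2  2  2  3
 a  0  1  2  2  3  3  3
 c  0  1  2  2  3  3  3
 b  0  1  2  3  3  3  4

2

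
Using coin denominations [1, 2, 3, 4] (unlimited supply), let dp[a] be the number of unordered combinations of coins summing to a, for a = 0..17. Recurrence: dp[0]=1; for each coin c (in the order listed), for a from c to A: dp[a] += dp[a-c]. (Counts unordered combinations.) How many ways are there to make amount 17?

72

after  coin     0     1     2     3     4     5     6     7     8     9    10    11    12    13    14    15    16    17
          1     1     1     1     1     1     1     1     1     1     1     1     1     1     1     1     1     1     1
          2     1     1     2     2     3     3     4     4     5     5     6     6     7     7     8     8     9     9
          3     1     1     2     3     4     5     7     8    10    12    14    16    19    21    24    27    30    33
          4     1     1     2     3     5     6     9    11    15    18    23    27    34    39    47    54    64    72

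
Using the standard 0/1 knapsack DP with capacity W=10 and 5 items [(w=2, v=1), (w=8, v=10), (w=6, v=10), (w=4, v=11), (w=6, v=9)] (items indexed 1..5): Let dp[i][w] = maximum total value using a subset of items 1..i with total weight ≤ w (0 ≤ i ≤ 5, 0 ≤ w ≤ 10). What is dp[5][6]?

i\w   0   1   2   3   4   5   6   7   8   9  10
  0   0   0   0   0   0   0   0   0   0   0   0
  1   0   0   1   1   1   1   1   1   1   1   1
  2   0   0   1   1   1   1   1   1  10  10  11
  3   0   0   1   1   1   1  10  10  11  11  11
  4   0   0   1   1  11  11  12  12  12  12  21
  5   0   0   1   1  11  11  12  12  12  12  21

12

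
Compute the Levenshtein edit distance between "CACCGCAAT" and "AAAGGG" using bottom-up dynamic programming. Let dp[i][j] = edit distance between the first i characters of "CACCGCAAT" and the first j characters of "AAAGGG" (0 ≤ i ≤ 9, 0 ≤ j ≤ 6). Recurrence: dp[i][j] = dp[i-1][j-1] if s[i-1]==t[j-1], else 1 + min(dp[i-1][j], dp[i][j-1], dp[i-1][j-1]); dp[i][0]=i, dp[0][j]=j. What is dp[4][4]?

   ''  A  A  A  G  G  G
''  0  1  2  3  4  5  6
 C  1  1  2  3  4  5  6
 A  2  1  1  2  3  4  5
 C  3  2  2  2  3  4  5
 C  4  3  3  3  3  4  5
 G  5  4  4  4  3  3  4
 C  6  5  5  5  4  4  4
 A  7  6  5  5  5  5  5
 A  8  7  6  5  6  6  6
 T  9  8  7  6  6  7  7

3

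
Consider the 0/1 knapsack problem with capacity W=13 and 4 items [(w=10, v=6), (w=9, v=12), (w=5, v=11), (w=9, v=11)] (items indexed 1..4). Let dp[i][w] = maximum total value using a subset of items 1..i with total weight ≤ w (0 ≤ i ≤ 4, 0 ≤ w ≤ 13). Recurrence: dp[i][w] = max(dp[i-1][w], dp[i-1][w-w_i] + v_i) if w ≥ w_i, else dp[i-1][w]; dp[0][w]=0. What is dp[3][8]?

11

i\w   0   1   2   3   4   5   6   7   8   9  10  11  12  13
  0   0   0   0   0   0   0   0   0   0   0   0   0   0   0
  1   0   0   0   0   0   0   0   0   0   0   6   6   6   6
  2   0   0   0   0   0   0   0   0   0  12  12  12  12  12
  3   0   0   0   0   0  11  11  11  11  12  12  12  12  12
  4   0   0   0   0   0  11  11  11  11  12  12  12  12  12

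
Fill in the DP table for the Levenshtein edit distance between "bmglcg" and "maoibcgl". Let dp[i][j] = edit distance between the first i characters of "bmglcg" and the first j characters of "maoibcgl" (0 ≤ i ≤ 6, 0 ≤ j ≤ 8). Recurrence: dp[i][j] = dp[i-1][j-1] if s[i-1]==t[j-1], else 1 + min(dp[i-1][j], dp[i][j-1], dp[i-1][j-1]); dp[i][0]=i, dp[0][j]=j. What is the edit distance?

   ''  m  a  o  i  b  c  g  l
''  0  1  2  3  4  5  6  7  8
 b  1  1  2  3  4  4  5  6  7
 m  2  1  2  3  4  5  5  6  7
 g  3  2  2  3  4  5  6  5  6
 l  4  3  3  3  4  5  6  6  5
 c  5  4  4  4  4  5  5  6  6
 g  6  5  5  5  5  5  6  5  6

6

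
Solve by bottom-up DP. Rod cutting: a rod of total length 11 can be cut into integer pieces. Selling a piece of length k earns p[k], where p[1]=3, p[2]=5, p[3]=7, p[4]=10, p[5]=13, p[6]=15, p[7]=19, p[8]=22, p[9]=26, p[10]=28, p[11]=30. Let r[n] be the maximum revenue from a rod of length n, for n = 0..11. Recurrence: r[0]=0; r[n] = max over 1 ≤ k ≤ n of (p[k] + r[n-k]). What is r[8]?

24

   n    0    1    2    3    4    5    6    7    8    9   10   11
r[n]    0    3    6    9   12   15   18   21   24   27   30   33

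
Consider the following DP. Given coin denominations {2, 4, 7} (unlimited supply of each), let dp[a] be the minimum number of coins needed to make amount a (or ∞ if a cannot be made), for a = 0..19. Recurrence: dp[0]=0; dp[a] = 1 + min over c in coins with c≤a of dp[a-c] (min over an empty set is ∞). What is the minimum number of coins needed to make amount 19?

 a  0  1  2  3  4  5  6  7  8  9 10 11 12 13 14 15 16 17 18 19
dp  0  -  1  -  1  -  2  1  2  2  3  2  3  3  2  3  3  4  3  4
(- denotes ∞ / unreachable)

4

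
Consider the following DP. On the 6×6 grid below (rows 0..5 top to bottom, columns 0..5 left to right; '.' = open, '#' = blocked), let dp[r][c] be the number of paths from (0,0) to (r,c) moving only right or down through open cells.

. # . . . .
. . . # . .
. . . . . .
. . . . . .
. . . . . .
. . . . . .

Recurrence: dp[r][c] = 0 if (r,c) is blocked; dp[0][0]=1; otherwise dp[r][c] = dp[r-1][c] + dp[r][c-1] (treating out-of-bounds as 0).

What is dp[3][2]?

6

r\c   0   1   2   3   4   5
  0   1   0   0   0   0   0
  1   1   1   1   0   0   0
  2   1   2   3   3   3   3
  3   1   3   6   9  12  15
  4   1   4  10  19  31  46
  5   1   5  15  34  65 111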